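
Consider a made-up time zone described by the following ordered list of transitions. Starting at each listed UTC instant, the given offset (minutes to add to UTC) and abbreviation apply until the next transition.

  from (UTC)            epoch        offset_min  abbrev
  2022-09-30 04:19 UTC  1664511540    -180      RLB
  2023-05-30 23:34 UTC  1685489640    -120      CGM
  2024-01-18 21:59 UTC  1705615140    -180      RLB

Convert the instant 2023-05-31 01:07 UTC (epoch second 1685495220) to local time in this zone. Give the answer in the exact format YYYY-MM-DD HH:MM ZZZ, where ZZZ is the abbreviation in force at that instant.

2023-05-30 23:07 CGM

Query: 2023-05-31 01:07 UTC
Rule 2/3 (CGM, -02:00): 2023-05-30 23:34 UTC ≤ query < 2024-01-18 21:59 UTC
1·60 + 7 - 120 = -53 min
-53 = -1·1440 + 1387; 1387 = 23·60 + 7 → 23:07, 2023-05-31 - 1 day = 2023-05-30
→ 2023-05-30 23:07 CGM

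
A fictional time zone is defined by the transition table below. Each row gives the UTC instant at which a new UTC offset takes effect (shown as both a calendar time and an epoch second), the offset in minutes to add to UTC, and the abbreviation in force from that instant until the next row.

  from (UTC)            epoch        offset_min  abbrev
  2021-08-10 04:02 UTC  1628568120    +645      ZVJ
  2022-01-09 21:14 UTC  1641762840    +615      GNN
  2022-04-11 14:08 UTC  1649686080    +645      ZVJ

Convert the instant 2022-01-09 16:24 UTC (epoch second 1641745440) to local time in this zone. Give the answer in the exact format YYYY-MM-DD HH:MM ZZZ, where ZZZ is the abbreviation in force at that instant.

Query: 2022-01-09 16:24 UTC
Rule 1/3 (ZVJ, +10:45): 2021-08-10 04:02 UTC ≤ query < 2022-01-09 21:14 UTC
16·60 + 24 + 645 = 1629 min
1629 = 1·1440 + 189; 189 = 3·60 + 9 → 03:09, 2022-01-09 + 1 day = 2022-01-10
→ 2022-01-10 03:09 ZVJ

2022-01-10 03:09 ZVJ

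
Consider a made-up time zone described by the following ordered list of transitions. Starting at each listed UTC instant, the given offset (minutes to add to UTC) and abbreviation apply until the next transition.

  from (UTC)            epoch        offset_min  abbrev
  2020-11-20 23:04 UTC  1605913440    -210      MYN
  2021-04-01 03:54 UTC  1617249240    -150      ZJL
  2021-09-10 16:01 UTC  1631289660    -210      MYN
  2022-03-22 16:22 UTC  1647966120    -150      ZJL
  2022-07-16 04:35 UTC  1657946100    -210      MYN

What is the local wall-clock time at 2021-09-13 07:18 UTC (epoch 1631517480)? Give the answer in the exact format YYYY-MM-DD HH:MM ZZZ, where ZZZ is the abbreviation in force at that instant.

Query: 2021-09-13 07:18 UTC
Rule 3/5 (MYN, -03:30): 2021-09-10 16:01 UTC ≤ query < 2022-03-22 16:22 UTC
7·60 + 18 - 210 = 228 min
228 = 0·1440 + 228; 228 = 3·60 + 48 → 03:48, same day
→ 2021-09-13 03:48 MYN

2021-09-13 03:48 MYN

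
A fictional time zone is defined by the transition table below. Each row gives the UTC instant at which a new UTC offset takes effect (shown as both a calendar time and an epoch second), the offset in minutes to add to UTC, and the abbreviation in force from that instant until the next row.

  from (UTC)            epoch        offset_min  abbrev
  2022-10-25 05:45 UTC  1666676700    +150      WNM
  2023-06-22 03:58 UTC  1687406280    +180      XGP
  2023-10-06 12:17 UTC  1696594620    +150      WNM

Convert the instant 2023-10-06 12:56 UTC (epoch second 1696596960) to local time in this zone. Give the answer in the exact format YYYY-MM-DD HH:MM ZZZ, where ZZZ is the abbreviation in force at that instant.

Query: 2023-10-06 12:56 UTC
Rule 3/3 (WNM, +02:30): 2023-10-06 12:17 UTC ≤ query < +∞
12·60 + 56 + 150 = 926 min
926 = 0·1440 + 926; 926 = 15·60 + 26 → 15:26, same day
→ 2023-10-06 15:26 WNM

2023-10-06 15:26 WNM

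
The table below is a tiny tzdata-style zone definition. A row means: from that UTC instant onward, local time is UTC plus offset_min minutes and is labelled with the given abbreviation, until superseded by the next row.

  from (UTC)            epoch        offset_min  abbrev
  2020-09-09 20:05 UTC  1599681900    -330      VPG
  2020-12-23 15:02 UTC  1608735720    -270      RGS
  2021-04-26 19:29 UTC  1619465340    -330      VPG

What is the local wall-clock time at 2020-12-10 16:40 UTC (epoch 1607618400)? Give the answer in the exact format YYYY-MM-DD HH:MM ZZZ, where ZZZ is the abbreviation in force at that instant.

Query: 2020-12-10 16:40 UTC
Rule 1/3 (VPG, -05:30): 2020-09-09 20:05 UTC ≤ query < 2020-12-23 15:02 UTC
16·60 + 40 - 330 = 670 min
670 = 0·1440 + 670; 670 = 11·60 + 10 → 11:10, same day
→ 2020-12-10 11:10 VPG

2020-12-10 11:10 VPG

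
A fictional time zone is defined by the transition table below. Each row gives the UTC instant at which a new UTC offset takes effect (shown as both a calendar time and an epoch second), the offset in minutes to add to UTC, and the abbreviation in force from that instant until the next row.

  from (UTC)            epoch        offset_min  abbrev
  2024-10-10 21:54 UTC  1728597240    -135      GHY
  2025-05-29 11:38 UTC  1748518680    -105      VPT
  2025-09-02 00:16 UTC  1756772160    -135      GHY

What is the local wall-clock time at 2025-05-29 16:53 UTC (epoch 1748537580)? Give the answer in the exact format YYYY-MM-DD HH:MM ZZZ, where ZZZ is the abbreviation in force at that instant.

2025-05-29 15:08 VPT

Query: 2025-05-29 16:53 UTC
Rule 2/3 (VPT, -01:45): 2025-05-29 11:38 UTC ≤ query < 2025-09-02 00:16 UTC
16·60 + 53 - 105 = 908 min
908 = 0·1440 + 908; 908 = 15·60 + 8 → 15:08, same day
→ 2025-05-29 15:08 VPT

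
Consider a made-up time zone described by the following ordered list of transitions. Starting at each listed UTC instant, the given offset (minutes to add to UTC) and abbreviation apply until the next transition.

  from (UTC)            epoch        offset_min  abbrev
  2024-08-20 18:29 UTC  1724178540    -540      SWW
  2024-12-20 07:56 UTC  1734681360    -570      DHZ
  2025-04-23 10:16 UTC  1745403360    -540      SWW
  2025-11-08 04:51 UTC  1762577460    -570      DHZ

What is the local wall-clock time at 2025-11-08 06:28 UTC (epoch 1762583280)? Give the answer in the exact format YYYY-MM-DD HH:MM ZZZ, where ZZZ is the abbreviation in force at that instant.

Query: 2025-11-08 06:28 UTC
Rule 4/4 (DHZ, -09:30): 2025-11-08 04:51 UTC ≤ query < +∞
6·60 + 28 - 570 = -182 min
-182 = -1·1440 + 1258; 1258 = 20·60 + 58 → 20:58, 2025-11-08 - 1 day = 2025-11-07
→ 2025-11-07 20:58 DHZ

2025-11-07 20:58 DHZ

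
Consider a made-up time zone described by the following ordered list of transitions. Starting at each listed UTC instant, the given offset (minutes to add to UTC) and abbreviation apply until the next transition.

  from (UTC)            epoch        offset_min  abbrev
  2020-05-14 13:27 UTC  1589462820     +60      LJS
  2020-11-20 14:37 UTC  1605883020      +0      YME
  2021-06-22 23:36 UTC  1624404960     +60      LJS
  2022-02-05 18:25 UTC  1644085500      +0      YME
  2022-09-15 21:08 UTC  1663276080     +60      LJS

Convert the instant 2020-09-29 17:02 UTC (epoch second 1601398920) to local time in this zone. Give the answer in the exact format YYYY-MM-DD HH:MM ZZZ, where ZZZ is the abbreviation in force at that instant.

2020-09-29 18:02 LJS

Query: 2020-09-29 17:02 UTC
Rule 1/5 (LJS, +01:00): 2020-05-14 13:27 UTC ≤ query < 2020-11-20 14:37 UTC
17·60 + 2 + 60 = 1082 min
1082 = 0·1440 + 1082; 1082 = 18·60 + 2 → 18:02, same day
→ 2020-09-29 18:02 LJS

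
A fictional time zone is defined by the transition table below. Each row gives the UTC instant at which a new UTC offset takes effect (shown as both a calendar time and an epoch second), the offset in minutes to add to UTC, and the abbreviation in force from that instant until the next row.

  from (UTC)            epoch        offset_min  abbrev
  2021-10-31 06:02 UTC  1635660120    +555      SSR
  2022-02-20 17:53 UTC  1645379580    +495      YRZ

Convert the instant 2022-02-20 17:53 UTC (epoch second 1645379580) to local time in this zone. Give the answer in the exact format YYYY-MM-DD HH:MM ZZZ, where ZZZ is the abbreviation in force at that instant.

Query: 2022-02-20 17:53 UTC
Rule 2/2 (YRZ, +08:15): 2022-02-20 17:53 UTC ≤ query < +∞
17·60 + 53 + 495 = 1568 min
1568 = 1·1440 + 128; 128 = 2·60 + 8 → 02:08, 2022-02-20 + 1 day = 2022-02-21
→ 2022-02-21 02:08 YRZ

2022-02-21 02:08 YRZ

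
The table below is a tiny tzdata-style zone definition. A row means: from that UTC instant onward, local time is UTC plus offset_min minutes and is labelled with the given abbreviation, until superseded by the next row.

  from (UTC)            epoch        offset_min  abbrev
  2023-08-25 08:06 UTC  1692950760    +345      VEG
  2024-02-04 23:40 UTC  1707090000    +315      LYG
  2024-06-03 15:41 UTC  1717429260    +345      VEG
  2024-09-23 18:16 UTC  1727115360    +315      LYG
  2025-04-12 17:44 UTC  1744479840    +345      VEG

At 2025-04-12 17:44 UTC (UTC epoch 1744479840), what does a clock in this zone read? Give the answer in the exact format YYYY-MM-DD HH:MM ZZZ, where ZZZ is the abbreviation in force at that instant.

Query: 2025-04-12 17:44 UTC
Rule 5/5 (VEG, +05:45): 2025-04-12 17:44 UTC ≤ query < +∞
17·60 + 44 + 345 = 1409 min
1409 = 0·1440 + 1409; 1409 = 23·60 + 29 → 23:29, same day
→ 2025-04-12 23:29 VEG

2025-04-12 23:29 VEG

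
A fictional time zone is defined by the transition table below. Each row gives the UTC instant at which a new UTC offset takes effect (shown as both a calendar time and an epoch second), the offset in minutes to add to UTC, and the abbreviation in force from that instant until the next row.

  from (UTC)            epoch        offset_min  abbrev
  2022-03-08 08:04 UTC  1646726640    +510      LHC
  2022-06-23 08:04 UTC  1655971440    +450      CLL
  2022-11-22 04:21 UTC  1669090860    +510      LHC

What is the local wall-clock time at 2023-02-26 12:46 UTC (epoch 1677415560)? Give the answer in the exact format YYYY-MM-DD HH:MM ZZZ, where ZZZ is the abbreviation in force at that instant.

2023-02-26 21:16 LHC

Query: 2023-02-26 12:46 UTC
Rule 3/3 (LHC, +08:30): 2022-11-22 04:21 UTC ≤ query < +∞
12·60 + 46 + 510 = 1276 min
1276 = 0·1440 + 1276; 1276 = 21·60 + 16 → 21:16, same day
→ 2023-02-26 21:16 LHC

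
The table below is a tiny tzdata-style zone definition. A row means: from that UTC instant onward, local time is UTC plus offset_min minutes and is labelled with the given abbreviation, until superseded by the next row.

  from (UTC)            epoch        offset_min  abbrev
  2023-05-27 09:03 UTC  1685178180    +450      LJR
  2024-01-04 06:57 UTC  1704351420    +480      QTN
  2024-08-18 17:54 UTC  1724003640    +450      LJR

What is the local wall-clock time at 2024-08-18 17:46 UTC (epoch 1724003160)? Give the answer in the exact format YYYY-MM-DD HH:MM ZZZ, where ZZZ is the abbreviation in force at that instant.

2024-08-19 01:46 QTN

Query: 2024-08-18 17:46 UTC
Rule 2/3 (QTN, +08:00): 2024-01-04 06:57 UTC ≤ query < 2024-08-18 17:54 UTC
17·60 + 46 + 480 = 1546 min
1546 = 1·1440 + 106; 106 = 1·60 + 46 → 01:46, 2024-08-18 + 1 day = 2024-08-19
→ 2024-08-19 01:46 QTN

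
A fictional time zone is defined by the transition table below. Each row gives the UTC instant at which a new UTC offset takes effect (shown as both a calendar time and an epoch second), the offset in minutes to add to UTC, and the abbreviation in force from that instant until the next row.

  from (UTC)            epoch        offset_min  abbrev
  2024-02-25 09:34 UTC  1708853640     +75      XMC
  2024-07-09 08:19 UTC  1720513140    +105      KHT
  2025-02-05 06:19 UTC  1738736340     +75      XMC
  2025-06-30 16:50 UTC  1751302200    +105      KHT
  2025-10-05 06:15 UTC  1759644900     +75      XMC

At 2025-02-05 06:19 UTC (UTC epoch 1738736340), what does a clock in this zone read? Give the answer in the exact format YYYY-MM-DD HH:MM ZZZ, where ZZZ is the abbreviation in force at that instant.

2025-02-05 07:34 XMC

Query: 2025-02-05 06:19 UTC
Rule 3/5 (XMC, +01:15): 2025-02-05 06:19 UTC ≤ query < 2025-06-30 16:50 UTC
6·60 + 19 + 75 = 454 min
454 = 0·1440 + 454; 454 = 7·60 + 34 → 07:34, same day
→ 2025-02-05 07:34 XMC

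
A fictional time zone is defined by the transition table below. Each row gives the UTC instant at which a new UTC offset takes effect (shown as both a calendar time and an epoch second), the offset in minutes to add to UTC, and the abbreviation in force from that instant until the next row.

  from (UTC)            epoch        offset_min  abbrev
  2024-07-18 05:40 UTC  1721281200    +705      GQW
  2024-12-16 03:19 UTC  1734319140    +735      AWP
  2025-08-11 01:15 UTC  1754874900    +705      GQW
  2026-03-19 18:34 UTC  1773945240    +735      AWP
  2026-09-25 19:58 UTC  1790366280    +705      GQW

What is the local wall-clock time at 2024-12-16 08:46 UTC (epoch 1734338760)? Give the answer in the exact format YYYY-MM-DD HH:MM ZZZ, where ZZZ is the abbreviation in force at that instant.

2024-12-16 21:01 AWP

Query: 2024-12-16 08:46 UTC
Rule 2/5 (AWP, +12:15): 2024-12-16 03:19 UTC ≤ query < 2025-08-11 01:15 UTC
8·60 + 46 + 735 = 1261 min
1261 = 0·1440 + 1261; 1261 = 21·60 + 1 → 21:01, same day
→ 2024-12-16 21:01 AWP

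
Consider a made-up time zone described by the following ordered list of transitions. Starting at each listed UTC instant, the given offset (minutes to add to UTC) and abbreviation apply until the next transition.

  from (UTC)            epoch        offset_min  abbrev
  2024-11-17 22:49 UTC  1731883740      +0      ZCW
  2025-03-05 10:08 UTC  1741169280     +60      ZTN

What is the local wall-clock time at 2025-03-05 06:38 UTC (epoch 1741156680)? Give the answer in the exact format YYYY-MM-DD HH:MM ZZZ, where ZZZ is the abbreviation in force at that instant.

Query: 2025-03-05 06:38 UTC
Rule 1/2 (ZCW, +00:00): 2024-11-17 22:49 UTC ≤ query < 2025-03-05 10:08 UTC
6·60 + 38 + 0 = 398 min
398 = 0·1440 + 398; 398 = 6·60 + 38 → 06:38, same day
→ 2025-03-05 06:38 ZCW

2025-03-05 06:38 ZCW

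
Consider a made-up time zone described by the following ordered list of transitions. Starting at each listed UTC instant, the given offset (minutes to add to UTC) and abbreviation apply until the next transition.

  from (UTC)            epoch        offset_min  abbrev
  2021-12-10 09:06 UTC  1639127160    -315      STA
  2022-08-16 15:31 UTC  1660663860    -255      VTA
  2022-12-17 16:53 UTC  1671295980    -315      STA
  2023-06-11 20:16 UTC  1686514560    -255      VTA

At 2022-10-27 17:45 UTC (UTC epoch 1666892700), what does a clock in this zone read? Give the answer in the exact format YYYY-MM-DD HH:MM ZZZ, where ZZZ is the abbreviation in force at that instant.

2022-10-27 13:30 VTA

Query: 2022-10-27 17:45 UTC
Rule 2/4 (VTA, -04:15): 2022-08-16 15:31 UTC ≤ query < 2022-12-17 16:53 UTC
17·60 + 45 - 255 = 810 min
810 = 0·1440 + 810; 810 = 13·60 + 30 → 13:30, same day
→ 2022-10-27 13:30 VTA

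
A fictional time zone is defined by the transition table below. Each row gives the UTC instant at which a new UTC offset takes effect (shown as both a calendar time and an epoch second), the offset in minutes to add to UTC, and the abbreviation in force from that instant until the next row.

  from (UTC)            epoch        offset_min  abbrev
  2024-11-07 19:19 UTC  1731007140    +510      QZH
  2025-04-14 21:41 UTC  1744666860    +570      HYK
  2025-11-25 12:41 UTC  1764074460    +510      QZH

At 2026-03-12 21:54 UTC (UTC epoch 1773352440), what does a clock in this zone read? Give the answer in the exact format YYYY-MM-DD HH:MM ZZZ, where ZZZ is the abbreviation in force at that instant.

2026-03-13 06:24 QZH

Query: 2026-03-12 21:54 UTC
Rule 3/3 (QZH, +08:30): 2025-11-25 12:41 UTC ≤ query < +∞
21·60 + 54 + 510 = 1824 min
1824 = 1·1440 + 384; 384 = 6·60 + 24 → 06:24, 2026-03-12 + 1 day = 2026-03-13
→ 2026-03-13 06:24 QZH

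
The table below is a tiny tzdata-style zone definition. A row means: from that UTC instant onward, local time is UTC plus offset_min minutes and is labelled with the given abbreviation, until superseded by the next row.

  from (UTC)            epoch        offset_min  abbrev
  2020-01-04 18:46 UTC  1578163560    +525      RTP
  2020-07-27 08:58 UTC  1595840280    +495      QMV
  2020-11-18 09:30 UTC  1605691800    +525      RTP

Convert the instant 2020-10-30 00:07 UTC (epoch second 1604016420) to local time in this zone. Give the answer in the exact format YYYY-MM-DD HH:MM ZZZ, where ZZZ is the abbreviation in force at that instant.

2020-10-30 08:22 QMV

Query: 2020-10-30 00:07 UTC
Rule 2/3 (QMV, +08:15): 2020-07-27 08:58 UTC ≤ query < 2020-11-18 09:30 UTC
0·60 + 7 + 495 = 502 min
502 = 0·1440 + 502; 502 = 8·60 + 22 → 08:22, same day
→ 2020-10-30 08:22 QMV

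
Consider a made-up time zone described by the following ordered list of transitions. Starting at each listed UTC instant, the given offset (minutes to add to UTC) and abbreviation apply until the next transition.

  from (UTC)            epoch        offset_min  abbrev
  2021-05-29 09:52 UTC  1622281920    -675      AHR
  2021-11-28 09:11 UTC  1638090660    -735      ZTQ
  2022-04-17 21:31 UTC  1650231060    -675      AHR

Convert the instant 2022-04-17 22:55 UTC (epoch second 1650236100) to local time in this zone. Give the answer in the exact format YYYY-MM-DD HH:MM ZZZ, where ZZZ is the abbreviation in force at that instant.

Query: 2022-04-17 22:55 UTC
Rule 3/3 (AHR, -11:15): 2022-04-17 21:31 UTC ≤ query < +∞
22·60 + 55 - 675 = 700 min
700 = 0·1440 + 700; 700 = 11·60 + 40 → 11:40, same day
→ 2022-04-17 11:40 AHR

2022-04-17 11:40 AHR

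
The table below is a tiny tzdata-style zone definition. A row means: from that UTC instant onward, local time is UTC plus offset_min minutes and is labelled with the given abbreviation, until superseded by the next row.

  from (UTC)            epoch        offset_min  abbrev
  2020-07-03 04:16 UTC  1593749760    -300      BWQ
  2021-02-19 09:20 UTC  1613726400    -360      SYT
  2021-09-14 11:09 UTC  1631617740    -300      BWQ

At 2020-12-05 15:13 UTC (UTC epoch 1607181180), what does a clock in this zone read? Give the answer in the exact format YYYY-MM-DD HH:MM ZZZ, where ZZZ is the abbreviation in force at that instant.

Query: 2020-12-05 15:13 UTC
Rule 1/3 (BWQ, -05:00): 2020-07-03 04:16 UTC ≤ query < 2021-02-19 09:20 UTC
15·60 + 13 - 300 = 613 min
613 = 0·1440 + 613; 613 = 10·60 + 13 → 10:13, same day
→ 2020-12-05 10:13 BWQ

2020-12-05 10:13 BWQ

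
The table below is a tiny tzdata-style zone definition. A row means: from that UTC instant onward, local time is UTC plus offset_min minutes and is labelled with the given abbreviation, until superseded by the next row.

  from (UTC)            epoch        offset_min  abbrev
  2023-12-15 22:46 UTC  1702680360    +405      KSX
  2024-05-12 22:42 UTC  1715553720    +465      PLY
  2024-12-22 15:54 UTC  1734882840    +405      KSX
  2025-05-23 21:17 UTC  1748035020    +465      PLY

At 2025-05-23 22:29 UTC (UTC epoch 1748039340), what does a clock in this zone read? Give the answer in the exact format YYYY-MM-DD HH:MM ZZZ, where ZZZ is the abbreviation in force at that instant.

Query: 2025-05-23 22:29 UTC
Rule 4/4 (PLY, +07:45): 2025-05-23 21:17 UTC ≤ query < +∞
22·60 + 29 + 465 = 1814 min
1814 = 1·1440 + 374; 374 = 6·60 + 14 → 06:14, 2025-05-23 + 1 day = 2025-05-24
→ 2025-05-24 06:14 PLY

2025-05-24 06:14 PLY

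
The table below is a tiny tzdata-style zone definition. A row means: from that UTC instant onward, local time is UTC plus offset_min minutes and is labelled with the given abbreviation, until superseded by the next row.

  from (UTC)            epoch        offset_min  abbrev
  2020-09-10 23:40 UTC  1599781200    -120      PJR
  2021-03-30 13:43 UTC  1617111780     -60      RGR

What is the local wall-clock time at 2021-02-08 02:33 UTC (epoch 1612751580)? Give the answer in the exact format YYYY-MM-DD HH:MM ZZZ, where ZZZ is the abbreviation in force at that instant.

Query: 2021-02-08 02:33 UTC
Rule 1/2 (PJR, -02:00): 2020-09-10 23:40 UTC ≤ query < 2021-03-30 13:43 UTC
2·60 + 33 - 120 = 33 min
33 = 0·1440 + 33; 33 = 0·60 + 33 → 00:33, same day
→ 2021-02-08 00:33 PJR

2021-02-08 00:33 PJR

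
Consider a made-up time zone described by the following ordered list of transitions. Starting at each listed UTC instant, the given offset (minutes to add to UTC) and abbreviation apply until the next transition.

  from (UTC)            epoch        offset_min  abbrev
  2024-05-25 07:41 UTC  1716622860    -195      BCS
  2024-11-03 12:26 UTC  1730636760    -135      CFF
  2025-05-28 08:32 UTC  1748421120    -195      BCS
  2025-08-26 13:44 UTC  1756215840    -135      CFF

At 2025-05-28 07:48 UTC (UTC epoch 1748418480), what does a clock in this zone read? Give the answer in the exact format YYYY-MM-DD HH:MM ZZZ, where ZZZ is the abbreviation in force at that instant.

2025-05-28 05:33 CFF

Query: 2025-05-28 07:48 UTC
Rule 2/4 (CFF, -02:15): 2024-11-03 12:26 UTC ≤ query < 2025-05-28 08:32 UTC
7·60 + 48 - 135 = 333 min
333 = 0·1440 + 333; 333 = 5·60 + 33 → 05:33, same day
→ 2025-05-28 05:33 CFF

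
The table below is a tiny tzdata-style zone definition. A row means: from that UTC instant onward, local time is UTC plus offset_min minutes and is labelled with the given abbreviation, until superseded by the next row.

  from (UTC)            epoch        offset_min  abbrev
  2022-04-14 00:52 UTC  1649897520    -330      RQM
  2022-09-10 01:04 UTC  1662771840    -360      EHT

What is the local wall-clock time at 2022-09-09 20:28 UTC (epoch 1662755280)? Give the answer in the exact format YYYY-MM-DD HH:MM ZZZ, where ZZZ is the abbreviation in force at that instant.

Query: 2022-09-09 20:28 UTC
Rule 1/2 (RQM, -05:30): 2022-04-14 00:52 UTC ≤ query < 2022-09-10 01:04 UTC
20·60 + 28 - 330 = 898 min
898 = 0·1440 + 898; 898 = 14·60 + 58 → 14:58, same day
→ 2022-09-09 14:58 RQM

2022-09-09 14:58 RQM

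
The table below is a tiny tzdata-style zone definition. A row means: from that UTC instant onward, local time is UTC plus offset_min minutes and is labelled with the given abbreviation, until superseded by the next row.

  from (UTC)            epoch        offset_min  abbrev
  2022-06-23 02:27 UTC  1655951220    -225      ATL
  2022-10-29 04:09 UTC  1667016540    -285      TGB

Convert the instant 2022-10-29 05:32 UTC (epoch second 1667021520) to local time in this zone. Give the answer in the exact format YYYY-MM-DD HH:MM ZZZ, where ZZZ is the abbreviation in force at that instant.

2022-10-29 00:47 TGB

Query: 2022-10-29 05:32 UTC
Rule 2/2 (TGB, -04:45): 2022-10-29 04:09 UTC ≤ query < +∞
5·60 + 32 - 285 = 47 min
47 = 0·1440 + 47; 47 = 0·60 + 47 → 00:47, same day
→ 2022-10-29 00:47 TGB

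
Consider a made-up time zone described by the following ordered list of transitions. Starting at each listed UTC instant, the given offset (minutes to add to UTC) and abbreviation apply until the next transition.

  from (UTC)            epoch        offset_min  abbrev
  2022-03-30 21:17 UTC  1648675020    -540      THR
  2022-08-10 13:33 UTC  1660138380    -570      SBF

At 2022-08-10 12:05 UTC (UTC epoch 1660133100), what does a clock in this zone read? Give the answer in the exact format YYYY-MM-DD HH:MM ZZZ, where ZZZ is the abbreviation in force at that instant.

Query: 2022-08-10 12:05 UTC
Rule 1/2 (THR, -09:00): 2022-03-30 21:17 UTC ≤ query < 2022-08-10 13:33 UTC
12·60 + 5 - 540 = 185 min
185 = 0·1440 + 185; 185 = 3·60 + 5 → 03:05, same day
→ 2022-08-10 03:05 THR

2022-08-10 03:05 THR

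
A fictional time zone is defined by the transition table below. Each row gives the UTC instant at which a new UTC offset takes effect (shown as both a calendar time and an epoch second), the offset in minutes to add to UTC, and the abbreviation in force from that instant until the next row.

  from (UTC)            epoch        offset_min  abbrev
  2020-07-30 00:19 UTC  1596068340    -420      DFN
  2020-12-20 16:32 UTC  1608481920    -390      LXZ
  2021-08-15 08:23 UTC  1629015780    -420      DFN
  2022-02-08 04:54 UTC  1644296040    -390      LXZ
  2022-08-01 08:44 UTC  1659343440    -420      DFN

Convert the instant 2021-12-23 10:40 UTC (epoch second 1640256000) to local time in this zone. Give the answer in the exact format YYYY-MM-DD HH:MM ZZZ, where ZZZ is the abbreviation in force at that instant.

Query: 2021-12-23 10:40 UTC
Rule 3/5 (DFN, -07:00): 2021-08-15 08:23 UTC ≤ query < 2022-02-08 04:54 UTC
10·60 + 40 - 420 = 220 min
220 = 0·1440 + 220; 220 = 3·60 + 40 → 03:40, same day
→ 2021-12-23 03:40 DFN

2021-12-23 03:40 DFN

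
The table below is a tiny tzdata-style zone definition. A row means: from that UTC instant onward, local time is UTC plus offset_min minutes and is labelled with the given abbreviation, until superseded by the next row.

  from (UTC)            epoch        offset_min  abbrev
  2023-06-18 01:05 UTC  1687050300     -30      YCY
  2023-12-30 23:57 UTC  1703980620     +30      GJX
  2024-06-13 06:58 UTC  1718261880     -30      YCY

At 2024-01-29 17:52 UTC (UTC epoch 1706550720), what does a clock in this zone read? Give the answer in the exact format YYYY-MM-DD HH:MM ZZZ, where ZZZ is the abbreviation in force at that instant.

Query: 2024-01-29 17:52 UTC
Rule 2/3 (GJX, +00:30): 2023-12-30 23:57 UTC ≤ query < 2024-06-13 06:58 UTC
17·60 + 52 + 30 = 1102 min
1102 = 0·1440 + 1102; 1102 = 18·60 + 22 → 18:22, same day
→ 2024-01-29 18:22 GJX

2024-01-29 18:22 GJX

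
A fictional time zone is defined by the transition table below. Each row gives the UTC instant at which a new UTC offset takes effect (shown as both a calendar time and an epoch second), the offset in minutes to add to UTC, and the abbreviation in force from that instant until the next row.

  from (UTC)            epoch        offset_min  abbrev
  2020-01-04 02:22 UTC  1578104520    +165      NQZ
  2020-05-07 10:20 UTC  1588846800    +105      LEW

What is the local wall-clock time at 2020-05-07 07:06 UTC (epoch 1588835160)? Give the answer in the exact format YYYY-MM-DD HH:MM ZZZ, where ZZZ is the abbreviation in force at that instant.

Query: 2020-05-07 07:06 UTC
Rule 1/2 (NQZ, +02:45): 2020-01-04 02:22 UTC ≤ query < 2020-05-07 10:20 UTC
7·60 + 6 + 165 = 591 min
591 = 0·1440 + 591; 591 = 9·60 + 51 → 09:51, same day
→ 2020-05-07 09:51 NQZ

2020-05-07 09:51 NQZ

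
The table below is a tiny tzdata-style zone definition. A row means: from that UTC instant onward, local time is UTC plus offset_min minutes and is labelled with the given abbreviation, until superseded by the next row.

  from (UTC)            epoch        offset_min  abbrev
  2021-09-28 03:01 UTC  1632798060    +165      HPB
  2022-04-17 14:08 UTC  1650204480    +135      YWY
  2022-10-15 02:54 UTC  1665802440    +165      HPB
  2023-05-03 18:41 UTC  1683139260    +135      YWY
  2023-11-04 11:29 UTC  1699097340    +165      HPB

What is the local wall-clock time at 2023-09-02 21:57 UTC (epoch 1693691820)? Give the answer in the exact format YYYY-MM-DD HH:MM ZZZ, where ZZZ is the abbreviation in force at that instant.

2023-09-03 00:12 YWY

Query: 2023-09-02 21:57 UTC
Rule 4/5 (YWY, +02:15): 2023-05-03 18:41 UTC ≤ query < 2023-11-04 11:29 UTC
21·60 + 57 + 135 = 1452 min
1452 = 1·1440 + 12; 12 = 0·60 + 12 → 00:12, 2023-09-02 + 1 day = 2023-09-03
→ 2023-09-03 00:12 YWY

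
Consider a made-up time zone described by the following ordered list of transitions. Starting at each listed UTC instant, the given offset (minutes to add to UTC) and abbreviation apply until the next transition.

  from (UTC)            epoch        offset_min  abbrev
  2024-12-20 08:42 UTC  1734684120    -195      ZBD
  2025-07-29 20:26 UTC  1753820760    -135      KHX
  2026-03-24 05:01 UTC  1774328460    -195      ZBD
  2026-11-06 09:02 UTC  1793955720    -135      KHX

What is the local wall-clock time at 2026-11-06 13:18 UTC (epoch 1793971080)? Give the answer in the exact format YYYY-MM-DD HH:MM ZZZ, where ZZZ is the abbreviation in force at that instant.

2026-11-06 11:03 KHX

Query: 2026-11-06 13:18 UTC
Rule 4/4 (KHX, -02:15): 2026-11-06 09:02 UTC ≤ query < +∞
13·60 + 18 - 135 = 663 min
663 = 0·1440 + 663; 663 = 11·60 + 3 → 11:03, same day
→ 2026-11-06 11:03 KHX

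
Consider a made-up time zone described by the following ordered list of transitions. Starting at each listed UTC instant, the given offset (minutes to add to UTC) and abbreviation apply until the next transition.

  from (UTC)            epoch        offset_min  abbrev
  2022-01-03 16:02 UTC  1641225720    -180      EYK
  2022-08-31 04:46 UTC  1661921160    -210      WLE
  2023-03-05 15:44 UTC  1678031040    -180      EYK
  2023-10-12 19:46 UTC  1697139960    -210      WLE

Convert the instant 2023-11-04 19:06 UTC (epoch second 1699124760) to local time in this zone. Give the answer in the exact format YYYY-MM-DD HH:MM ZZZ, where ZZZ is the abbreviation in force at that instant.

Query: 2023-11-04 19:06 UTC
Rule 4/4 (WLE, -03:30): 2023-10-12 19:46 UTC ≤ query < +∞
19·60 + 6 - 210 = 936 min
936 = 0·1440 + 936; 936 = 15·60 + 36 → 15:36, same day
→ 2023-11-04 15:36 WLE

2023-11-04 15:36 WLE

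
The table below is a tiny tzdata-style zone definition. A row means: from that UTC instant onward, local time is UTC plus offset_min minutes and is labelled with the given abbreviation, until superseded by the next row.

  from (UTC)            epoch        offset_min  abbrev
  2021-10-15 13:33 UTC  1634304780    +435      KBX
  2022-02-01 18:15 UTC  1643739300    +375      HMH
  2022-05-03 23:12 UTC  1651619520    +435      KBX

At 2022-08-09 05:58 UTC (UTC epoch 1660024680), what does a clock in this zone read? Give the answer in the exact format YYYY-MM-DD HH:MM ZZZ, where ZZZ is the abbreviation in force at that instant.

2022-08-09 13:13 KBX

Query: 2022-08-09 05:58 UTC
Rule 3/3 (KBX, +07:15): 2022-05-03 23:12 UTC ≤ query < +∞
5·60 + 58 + 435 = 793 min
793 = 0·1440 + 793; 793 = 13·60 + 13 → 13:13, same day
→ 2022-08-09 13:13 KBX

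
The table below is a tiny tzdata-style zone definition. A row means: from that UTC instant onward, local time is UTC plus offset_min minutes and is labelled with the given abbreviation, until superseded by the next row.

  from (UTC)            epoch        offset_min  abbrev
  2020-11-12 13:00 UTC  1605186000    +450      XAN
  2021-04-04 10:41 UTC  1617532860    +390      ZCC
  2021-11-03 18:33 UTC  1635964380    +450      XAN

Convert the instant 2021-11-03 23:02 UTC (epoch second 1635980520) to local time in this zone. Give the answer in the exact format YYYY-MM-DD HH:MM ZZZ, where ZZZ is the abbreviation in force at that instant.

Query: 2021-11-03 23:02 UTC
Rule 3/3 (XAN, +07:30): 2021-11-03 18:33 UTC ≤ query < +∞
23·60 + 2 + 450 = 1832 min
1832 = 1·1440 + 392; 392 = 6·60 + 32 → 06:32, 2021-11-03 + 1 day = 2021-11-04
→ 2021-11-04 06:32 XAN

2021-11-04 06:32 XAN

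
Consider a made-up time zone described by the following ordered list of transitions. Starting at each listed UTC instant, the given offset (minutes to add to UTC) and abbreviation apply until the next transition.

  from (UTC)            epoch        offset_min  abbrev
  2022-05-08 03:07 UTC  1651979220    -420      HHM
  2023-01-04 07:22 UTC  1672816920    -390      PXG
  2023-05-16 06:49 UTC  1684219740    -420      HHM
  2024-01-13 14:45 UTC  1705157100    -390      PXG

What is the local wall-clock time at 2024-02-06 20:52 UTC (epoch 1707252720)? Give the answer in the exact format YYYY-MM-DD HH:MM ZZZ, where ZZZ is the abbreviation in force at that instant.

Query: 2024-02-06 20:52 UTC
Rule 4/4 (PXG, -06:30): 2024-01-13 14:45 UTC ≤ query < +∞
20·60 + 52 - 390 = 862 min
862 = 0·1440 + 862; 862 = 14·60 + 22 → 14:22, same day
→ 2024-02-06 14:22 PXG

2024-02-06 14:22 PXG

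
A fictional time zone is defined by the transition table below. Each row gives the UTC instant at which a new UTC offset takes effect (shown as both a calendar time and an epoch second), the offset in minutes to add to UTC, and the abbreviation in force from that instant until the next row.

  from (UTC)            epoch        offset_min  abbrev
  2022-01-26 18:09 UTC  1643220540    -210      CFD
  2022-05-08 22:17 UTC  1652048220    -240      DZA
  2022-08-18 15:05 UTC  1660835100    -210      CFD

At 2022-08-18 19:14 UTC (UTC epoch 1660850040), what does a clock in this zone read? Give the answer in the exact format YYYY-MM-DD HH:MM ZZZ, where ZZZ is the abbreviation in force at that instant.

Query: 2022-08-18 19:14 UTC
Rule 3/3 (CFD, -03:30): 2022-08-18 15:05 UTC ≤ query < +∞
19·60 + 14 - 210 = 944 min
944 = 0·1440 + 944; 944 = 15·60 + 44 → 15:44, same day
→ 2022-08-18 15:44 CFD

2022-08-18 15:44 CFD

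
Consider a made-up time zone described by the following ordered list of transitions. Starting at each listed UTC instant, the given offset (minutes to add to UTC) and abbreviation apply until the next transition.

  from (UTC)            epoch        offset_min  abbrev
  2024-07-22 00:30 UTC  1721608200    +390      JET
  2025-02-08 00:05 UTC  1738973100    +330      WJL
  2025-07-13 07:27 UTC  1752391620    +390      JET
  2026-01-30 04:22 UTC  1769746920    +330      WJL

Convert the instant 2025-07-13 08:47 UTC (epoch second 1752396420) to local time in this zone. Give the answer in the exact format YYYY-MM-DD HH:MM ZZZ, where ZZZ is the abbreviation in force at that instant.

2025-07-13 15:17 JET

Query: 2025-07-13 08:47 UTC
Rule 3/4 (JET, +06:30): 2025-07-13 07:27 UTC ≤ query < 2026-01-30 04:22 UTC
8·60 + 47 + 390 = 917 min
917 = 0·1440 + 917; 917 = 15·60 + 17 → 15:17, same day
→ 2025-07-13 15:17 JET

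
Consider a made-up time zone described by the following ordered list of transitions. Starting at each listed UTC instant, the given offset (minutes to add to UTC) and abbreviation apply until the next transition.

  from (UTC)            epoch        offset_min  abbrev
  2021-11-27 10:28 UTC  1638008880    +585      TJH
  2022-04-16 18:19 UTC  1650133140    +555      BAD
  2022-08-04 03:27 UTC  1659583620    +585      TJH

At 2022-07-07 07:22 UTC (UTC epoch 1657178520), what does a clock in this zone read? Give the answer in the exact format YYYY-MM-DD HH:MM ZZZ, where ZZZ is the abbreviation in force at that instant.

2022-07-07 16:37 BAD

Query: 2022-07-07 07:22 UTC
Rule 2/3 (BAD, +09:15): 2022-04-16 18:19 UTC ≤ query < 2022-08-04 03:27 UTC
7·60 + 22 + 555 = 997 min
997 = 0·1440 + 997; 997 = 16·60 + 37 → 16:37, same day
→ 2022-07-07 16:37 BAD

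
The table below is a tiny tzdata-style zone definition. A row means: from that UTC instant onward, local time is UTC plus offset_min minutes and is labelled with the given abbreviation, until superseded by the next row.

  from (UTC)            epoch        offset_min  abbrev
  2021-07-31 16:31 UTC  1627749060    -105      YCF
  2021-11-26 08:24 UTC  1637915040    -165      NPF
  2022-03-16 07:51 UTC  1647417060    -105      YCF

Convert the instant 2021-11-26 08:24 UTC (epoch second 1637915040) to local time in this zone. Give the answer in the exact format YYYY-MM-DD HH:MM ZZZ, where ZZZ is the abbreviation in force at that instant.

Query: 2021-11-26 08:24 UTC
Rule 2/3 (NPF, -02:45): 2021-11-26 08:24 UTC ≤ query < 2022-03-16 07:51 UTC
8·60 + 24 - 165 = 339 min
339 = 0·1440 + 339; 339 = 5·60 + 39 → 05:39, same day
→ 2021-11-26 05:39 NPF

2021-11-26 05:39 NPF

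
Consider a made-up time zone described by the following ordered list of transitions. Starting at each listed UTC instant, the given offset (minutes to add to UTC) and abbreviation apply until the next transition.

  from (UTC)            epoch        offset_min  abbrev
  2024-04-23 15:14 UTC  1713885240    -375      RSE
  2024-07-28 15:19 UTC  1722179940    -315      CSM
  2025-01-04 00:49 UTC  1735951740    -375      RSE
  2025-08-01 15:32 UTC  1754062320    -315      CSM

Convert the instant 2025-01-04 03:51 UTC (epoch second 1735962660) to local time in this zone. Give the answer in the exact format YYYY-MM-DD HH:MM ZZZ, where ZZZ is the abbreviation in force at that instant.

2025-01-03 21:36 RSE

Query: 2025-01-04 03:51 UTC
Rule 3/4 (RSE, -06:15): 2025-01-04 00:49 UTC ≤ query < 2025-08-01 15:32 UTC
3·60 + 51 - 375 = -144 min
-144 = -1·1440 + 1296; 1296 = 21·60 + 36 → 21:36, 2025-01-04 - 1 day = 2025-01-03
→ 2025-01-03 21:36 RSE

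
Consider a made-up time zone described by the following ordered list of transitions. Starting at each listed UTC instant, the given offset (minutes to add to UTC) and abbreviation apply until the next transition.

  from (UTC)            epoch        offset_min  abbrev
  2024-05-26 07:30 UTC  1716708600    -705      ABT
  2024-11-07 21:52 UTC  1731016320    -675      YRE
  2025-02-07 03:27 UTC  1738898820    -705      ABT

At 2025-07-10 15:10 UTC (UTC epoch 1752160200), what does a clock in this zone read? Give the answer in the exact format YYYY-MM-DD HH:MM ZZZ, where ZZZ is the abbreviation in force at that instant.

2025-07-10 03:25 ABT

Query: 2025-07-10 15:10 UTC
Rule 3/3 (ABT, -11:45): 2025-02-07 03:27 UTC ≤ query < +∞
15·60 + 10 - 705 = 205 min
205 = 0·1440 + 205; 205 = 3·60 + 25 → 03:25, same day
→ 2025-07-10 03:25 ABT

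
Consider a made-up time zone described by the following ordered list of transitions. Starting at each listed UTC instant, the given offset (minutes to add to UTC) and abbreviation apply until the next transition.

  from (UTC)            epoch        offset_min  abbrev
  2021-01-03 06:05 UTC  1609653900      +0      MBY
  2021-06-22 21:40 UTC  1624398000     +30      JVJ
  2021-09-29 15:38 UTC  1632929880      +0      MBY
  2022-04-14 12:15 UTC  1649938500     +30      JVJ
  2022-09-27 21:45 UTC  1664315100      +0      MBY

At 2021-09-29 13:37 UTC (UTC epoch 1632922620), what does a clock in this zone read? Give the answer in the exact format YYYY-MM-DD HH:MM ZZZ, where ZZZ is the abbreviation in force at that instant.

Query: 2021-09-29 13:37 UTC
Rule 2/5 (JVJ, +00:30): 2021-06-22 21:40 UTC ≤ query < 2021-09-29 15:38 UTC
13·60 + 37 + 30 = 847 min
847 = 0·1440 + 847; 847 = 14·60 + 7 → 14:07, same day
→ 2021-09-29 14:07 JVJ

2021-09-29 14:07 JVJ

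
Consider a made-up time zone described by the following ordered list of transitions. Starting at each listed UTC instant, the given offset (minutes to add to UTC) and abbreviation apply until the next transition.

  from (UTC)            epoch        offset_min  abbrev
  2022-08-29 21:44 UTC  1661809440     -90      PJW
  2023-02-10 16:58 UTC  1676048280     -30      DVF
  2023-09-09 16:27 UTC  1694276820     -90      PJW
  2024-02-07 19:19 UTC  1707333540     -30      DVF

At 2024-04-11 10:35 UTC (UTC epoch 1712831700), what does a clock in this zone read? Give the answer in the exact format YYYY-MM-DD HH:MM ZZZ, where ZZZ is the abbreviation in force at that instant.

2024-04-11 10:05 DVF

Query: 2024-04-11 10:35 UTC
Rule 4/4 (DVF, -00:30): 2024-02-07 19:19 UTC ≤ query < +∞
10·60 + 35 - 30 = 605 min
605 = 0·1440 + 605; 605 = 10·60 + 5 → 10:05, same day
→ 2024-04-11 10:05 DVF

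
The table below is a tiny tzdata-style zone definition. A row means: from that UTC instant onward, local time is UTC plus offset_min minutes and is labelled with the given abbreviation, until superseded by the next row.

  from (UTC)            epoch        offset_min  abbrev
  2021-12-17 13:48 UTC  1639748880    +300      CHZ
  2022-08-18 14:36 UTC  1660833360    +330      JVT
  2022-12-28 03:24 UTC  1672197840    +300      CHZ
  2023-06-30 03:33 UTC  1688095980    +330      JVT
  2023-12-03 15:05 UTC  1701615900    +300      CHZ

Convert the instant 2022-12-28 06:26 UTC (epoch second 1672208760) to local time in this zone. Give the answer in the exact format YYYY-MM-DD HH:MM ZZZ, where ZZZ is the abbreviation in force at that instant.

Query: 2022-12-28 06:26 UTC
Rule 3/5 (CHZ, +05:00): 2022-12-28 03:24 UTC ≤ query < 2023-06-30 03:33 UTC
6·60 + 26 + 300 = 686 min
686 = 0·1440 + 686; 686 = 11·60 + 26 → 11:26, same day
→ 2022-12-28 11:26 CHZ

2022-12-28 11:26 CHZ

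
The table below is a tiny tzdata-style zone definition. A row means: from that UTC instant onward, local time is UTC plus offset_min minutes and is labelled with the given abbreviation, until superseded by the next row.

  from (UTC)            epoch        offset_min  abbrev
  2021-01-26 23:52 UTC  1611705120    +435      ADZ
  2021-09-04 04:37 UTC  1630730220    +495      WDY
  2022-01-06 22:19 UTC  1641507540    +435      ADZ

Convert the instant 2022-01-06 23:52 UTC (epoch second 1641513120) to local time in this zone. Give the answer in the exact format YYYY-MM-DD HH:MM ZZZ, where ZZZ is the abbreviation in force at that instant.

Query: 2022-01-06 23:52 UTC
Rule 3/3 (ADZ, +07:15): 2022-01-06 22:19 UTC ≤ query < +∞
23·60 + 52 + 435 = 1867 min
1867 = 1·1440 + 427; 427 = 7·60 + 7 → 07:07, 2022-01-06 + 1 day = 2022-01-07
→ 2022-01-07 07:07 ADZ

2022-01-07 07:07 ADZ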